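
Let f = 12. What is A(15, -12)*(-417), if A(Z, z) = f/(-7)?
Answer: 5004/7 ≈ 714.86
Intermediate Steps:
A(Z, z) = -12/7 (A(Z, z) = 12/(-7) = 12*(-⅐) = -12/7)
A(15, -12)*(-417) = -12/7*(-417) = 5004/7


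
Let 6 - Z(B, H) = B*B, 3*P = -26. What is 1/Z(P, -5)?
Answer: -9/622 ≈ -0.014469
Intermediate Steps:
P = -26/3 (P = (⅓)*(-26) = -26/3 ≈ -8.6667)
Z(B, H) = 6 - B² (Z(B, H) = 6 - B*B = 6 - B²)
1/Z(P, -5) = 1/(6 - (-26/3)²) = 1/(6 - 1*676/9) = 1/(6 - 676/9) = 1/(-622/9) = -9/622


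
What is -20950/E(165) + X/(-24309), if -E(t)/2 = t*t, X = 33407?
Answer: -323392/326821 ≈ -0.98951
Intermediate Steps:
E(t) = -2*t² (E(t) = -2*t*t = -2*t²)
-20950/E(165) + X/(-24309) = -20950/((-2*165²)) + 33407/(-24309) = -20950/((-2*27225)) + 33407*(-1/24309) = -20950/(-54450) - 33407/24309 = -20950*(-1/54450) - 33407/24309 = 419/1089 - 33407/24309 = -323392/326821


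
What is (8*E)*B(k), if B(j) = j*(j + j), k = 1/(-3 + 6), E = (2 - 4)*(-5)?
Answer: 160/9 ≈ 17.778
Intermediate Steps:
E = 10 (E = -2*(-5) = 10)
k = ⅓ (k = 1/3 = ⅓ ≈ 0.33333)
B(j) = 2*j² (B(j) = j*(2*j) = 2*j²)
(8*E)*B(k) = (8*10)*(2*(⅓)²) = 80*(2*(⅑)) = 80*(2/9) = 160/9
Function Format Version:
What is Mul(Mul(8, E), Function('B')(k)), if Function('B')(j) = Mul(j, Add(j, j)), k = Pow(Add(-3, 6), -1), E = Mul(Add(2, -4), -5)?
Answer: Rational(160, 9) ≈ 17.778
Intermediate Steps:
E = 10 (E = Mul(-2, -5) = 10)
k = Rational(1, 3) (k = Pow(3, -1) = Rational(1, 3) ≈ 0.33333)
Function('B')(j) = Mul(2, Pow(j, 2)) (Function('B')(j) = Mul(j, Mul(2, j)) = Mul(2, Pow(j, 2)))
Mul(Mul(8, E), Function('B')(k)) = Mul(Mul(8, 10), Mul(2, Pow(Rational(1, 3), 2))) = Mul(80, Mul(2, Rational(1, 9))) = Mul(80, Rational(2, 9)) = Rational(160, 9)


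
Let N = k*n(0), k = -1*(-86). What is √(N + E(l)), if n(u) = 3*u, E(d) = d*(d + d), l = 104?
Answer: 104*√2 ≈ 147.08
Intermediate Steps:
E(d) = 2*d² (E(d) = d*(2*d) = 2*d²)
k = 86
N = 0 (N = 86*(3*0) = 86*0 = 0)
√(N + E(l)) = √(0 + 2*104²) = √(0 + 2*10816) = √(0 + 21632) = √21632 = 104*√2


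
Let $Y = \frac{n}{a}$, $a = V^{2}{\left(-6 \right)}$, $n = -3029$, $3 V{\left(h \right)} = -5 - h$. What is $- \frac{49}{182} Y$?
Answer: $\frac{14679}{2} \approx 7339.5$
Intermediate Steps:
$V{\left(h \right)} = - \frac{5}{3} - \frac{h}{3}$ ($V{\left(h \right)} = \frac{-5 - h}{3} = - \frac{5}{3} - \frac{h}{3}$)
$a = \frac{1}{9}$ ($a = \left(- \frac{5}{3} - -2\right)^{2} = \left(- \frac{5}{3} + 2\right)^{2} = \left(\frac{1}{3}\right)^{2} = \frac{1}{9} \approx 0.11111$)
$Y = -27261$ ($Y = - 3029 \frac{1}{\frac{1}{9}} = \left(-3029\right) 9 = -27261$)
$- \frac{49}{182} Y = - \frac{49}{182} \left(-27261\right) = \left(-49\right) \frac{1}{182} \left(-27261\right) = \left(- \frac{7}{26}\right) \left(-27261\right) = \frac{14679}{2}$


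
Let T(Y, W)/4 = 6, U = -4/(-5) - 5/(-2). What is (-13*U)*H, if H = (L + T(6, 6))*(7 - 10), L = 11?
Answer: 9009/2 ≈ 4504.5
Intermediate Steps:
U = 33/10 (U = -4*(-⅕) - 5*(-½) = ⅘ + 5/2 = 33/10 ≈ 3.3000)
T(Y, W) = 24 (T(Y, W) = 4*6 = 24)
H = -105 (H = (11 + 24)*(7 - 10) = 35*(-3) = -105)
(-13*U)*H = -13*33/10*(-105) = -429/10*(-105) = 9009/2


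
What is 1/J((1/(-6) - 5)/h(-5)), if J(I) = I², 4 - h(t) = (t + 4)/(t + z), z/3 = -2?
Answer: 66564/116281 ≈ 0.57244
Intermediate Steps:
z = -6 (z = 3*(-2) = -6)
h(t) = 4 - (4 + t)/(-6 + t) (h(t) = 4 - (t + 4)/(t - 6) = 4 - (4 + t)/(-6 + t))
1/J((1/(-6) - 5)/h(-5)) = 1/(((1/(-6) - 5)/(((-28 + 3*(-5))/(-6 - 5))))²) = 1/(((-⅙ - 5)/(((-28 - 15)/(-11))))²) = 1/((-31/(6*((-1/11*(-43)))))²) = 1/((-31/(6*43/11))²) = 1/((-31/6*11/43)²) = 1/((-341/258)²) = 1/(116281/66564) = 66564/116281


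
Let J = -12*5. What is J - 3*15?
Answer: -105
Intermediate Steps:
J = -60
J - 3*15 = -60 - 3*15 = -60 - 45 = -105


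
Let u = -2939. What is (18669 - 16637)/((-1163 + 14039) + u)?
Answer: 2032/9937 ≈ 0.20449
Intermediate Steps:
(18669 - 16637)/((-1163 + 14039) + u) = (18669 - 16637)/((-1163 + 14039) - 2939) = 2032/(12876 - 2939) = 2032/9937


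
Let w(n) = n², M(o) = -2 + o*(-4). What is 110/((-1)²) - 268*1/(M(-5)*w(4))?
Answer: 7853/72 ≈ 109.07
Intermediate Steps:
M(o) = -2 - 4*o
110/((-1)²) - 268*1/(M(-5)*w(4)) = 110/((-1)²) - 268*1/(16*(-2 - 4*(-5))) = 110/1 - 268*1/(16*(-2 + 20)) = 110*1 - 268/(16*18) = 110 - 268/288 = 110 - 268*1/288 = 110 - 67/72 = 7853/72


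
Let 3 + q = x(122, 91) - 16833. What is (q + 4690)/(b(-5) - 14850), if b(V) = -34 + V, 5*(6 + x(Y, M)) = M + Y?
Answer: 60547/74445 ≈ 0.81331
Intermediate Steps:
x(Y, M) = -6 + M/5 + Y/5 (x(Y, M) = -6 + (M + Y)/5 = -6 + (M/5 + Y/5) = -6 + M/5 + Y/5)
q = -83997/5 (q = -3 + ((-6 + (⅕)*91 + (⅕)*122) - 16833) = -3 + ((-6 + 91/5 + 122/5) - 16833) = -3 + (183/5 - 16833) = -3 - 83982/5 = -83997/5 ≈ -16799.)
(q + 4690)/(b(-5) - 14850) = (-83997/5 + 4690)/((-34 - 5) - 14850) = -60547/(5*(-39 - 14850)) = -60547/5/(-14889) = -60547/5*(-1/14889) = 60547/74445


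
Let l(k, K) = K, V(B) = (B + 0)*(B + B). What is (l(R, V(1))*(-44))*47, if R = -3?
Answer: -4136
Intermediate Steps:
V(B) = 2*B² (V(B) = B*(2*B) = 2*B²)
(l(R, V(1))*(-44))*47 = ((2*1²)*(-44))*47 = ((2*1)*(-44))*47 = (2*(-44))*47 = -88*47 = -4136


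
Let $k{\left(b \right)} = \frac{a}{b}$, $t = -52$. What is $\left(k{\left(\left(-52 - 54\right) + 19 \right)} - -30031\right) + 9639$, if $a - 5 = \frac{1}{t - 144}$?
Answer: $\frac{676451861}{17052} \approx 39670.0$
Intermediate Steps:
$a = \frac{979}{196}$ ($a = 5 + \frac{1}{-52 - 144} = 5 + \frac{1}{-196} = 5 - \frac{1}{196} = \frac{979}{196} \approx 4.9949$)
$k{\left(b \right)} = \frac{979}{196 b}$
$\left(k{\left(\left(-52 - 54\right) + 19 \right)} - -30031\right) + 9639 = \left(\frac{979}{196 \left(\left(-52 - 54\right) + 19\right)} - -30031\right) + 9639 = \left(\frac{979}{196 \left(-106 + 19\right)} + 30031\right) + 9639 = \left(\frac{979}{196 \left(-87\right)} + 30031\right) + 9639 = \left(\frac{979}{196} \left(- \frac{1}{87}\right) + 30031\right) + 9639 = \left(- \frac{979}{17052} + 30031\right) + 9639 = \frac{512087633}{17052} + 9639 = \frac{676451861}{17052}$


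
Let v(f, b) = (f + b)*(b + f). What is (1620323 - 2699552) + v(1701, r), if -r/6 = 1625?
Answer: 63707172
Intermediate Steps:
r = -9750 (r = -6*1625 = -9750)
v(f, b) = (b + f)² (v(f, b) = (b + f)*(b + f) = (b + f)²)
(1620323 - 2699552) + v(1701, r) = (1620323 - 2699552) + (-9750 + 1701)² = -1079229 + (-8049)² = -1079229 + 64786401 = 63707172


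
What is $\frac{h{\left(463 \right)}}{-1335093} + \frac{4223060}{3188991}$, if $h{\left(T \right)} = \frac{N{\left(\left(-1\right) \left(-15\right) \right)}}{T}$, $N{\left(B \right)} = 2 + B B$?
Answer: $\frac{870158539379861}{657089532272823} \approx 1.3243$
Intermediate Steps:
$N{\left(B \right)} = 2 + B^{2}$
$h{\left(T \right)} = \frac{227}{T}$ ($h{\left(T \right)} = \frac{2 + \left(\left(-1\right) \left(-15\right)\right)^{2}}{T} = \frac{2 + 15^{2}}{T} = \frac{2 + 225}{T} = \frac{227}{T}$)
$\frac{h{\left(463 \right)}}{-1335093} + \frac{4223060}{3188991} = \frac{227 \cdot \frac{1}{463}}{-1335093} + \frac{4223060}{3188991} = 227 \cdot \frac{1}{463} \left(- \frac{1}{1335093}\right) + 4223060 \cdot \frac{1}{3188991} = \frac{227}{463} \left(- \frac{1}{1335093}\right) + \frac{4223060}{3188991} = - \frac{227}{618148059} + \frac{4223060}{3188991} = \frac{870158539379861}{657089532272823}$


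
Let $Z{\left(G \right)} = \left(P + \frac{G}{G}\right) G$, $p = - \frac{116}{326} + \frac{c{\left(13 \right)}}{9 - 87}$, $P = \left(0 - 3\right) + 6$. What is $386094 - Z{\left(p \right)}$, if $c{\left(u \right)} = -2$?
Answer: $\frac{2454407954}{6357} \approx 3.861 \cdot 10^{5}$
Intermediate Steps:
$P = 3$ ($P = -3 + 6 = 3$)
$p = - \frac{2099}{6357}$ ($p = - \frac{116}{326} - \frac{2}{9 - 87} = \left(-116\right) \frac{1}{326} - \frac{2}{-78} = - \frac{58}{163} - - \frac{1}{39} = - \frac{58}{163} + \frac{1}{39} = - \frac{2099}{6357} \approx -0.33019$)
$Z{\left(G \right)} = 4 G$ ($Z{\left(G \right)} = \left(3 + \frac{G}{G}\right) G = \left(3 + 1\right) G = 4 G$)
$386094 - Z{\left(p \right)} = 386094 - 4 \left(- \frac{2099}{6357}\right) = 386094 - - \frac{8396}{6357} = 386094 + \frac{8396}{6357} = \frac{2454407954}{6357}$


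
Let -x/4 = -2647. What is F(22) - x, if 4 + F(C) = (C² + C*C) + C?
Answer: -9602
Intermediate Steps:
x = 10588 (x = -4*(-2647) = 10588)
F(C) = -4 + C + 2*C² (F(C) = -4 + ((C² + C*C) + C) = -4 + ((C² + C²) + C) = -4 + (2*C² + C) = -4 + (C + 2*C²) = -4 + C + 2*C²)
F(22) - x = (-4 + 22 + 2*22²) - 1*10588 = (-4 + 22 + 2*484) - 10588 = (-4 + 22 + 968) - 10588 = 986 - 10588 = -9602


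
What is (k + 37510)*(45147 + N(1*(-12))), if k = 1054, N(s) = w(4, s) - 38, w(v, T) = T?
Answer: 1739120708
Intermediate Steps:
N(s) = -38 + s (N(s) = s - 38 = -38 + s)
(k + 37510)*(45147 + N(1*(-12))) = (1054 + 37510)*(45147 + (-38 + 1*(-12))) = 38564*(45147 + (-38 - 12)) = 38564*(45147 - 50) = 38564*45097 = 1739120708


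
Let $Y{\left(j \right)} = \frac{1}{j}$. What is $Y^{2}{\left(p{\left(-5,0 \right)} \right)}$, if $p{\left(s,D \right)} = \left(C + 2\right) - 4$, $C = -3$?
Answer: $\frac{1}{25} \approx 0.04$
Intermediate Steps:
$p{\left(s,D \right)} = -5$ ($p{\left(s,D \right)} = \left(-3 + 2\right) - 4 = -1 - 4 = -5$)
$Y^{2}{\left(p{\left(-5,0 \right)} \right)} = \left(\frac{1}{-5}\right)^{2} = \left(- \frac{1}{5}\right)^{2} = \frac{1}{25}$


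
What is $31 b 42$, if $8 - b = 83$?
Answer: $-97650$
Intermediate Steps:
$b = -75$ ($b = 8 - 83 = -75$)
$31 b 42 = 31 \left(-75\right) 42 = \left(-2325\right) 42 = -97650$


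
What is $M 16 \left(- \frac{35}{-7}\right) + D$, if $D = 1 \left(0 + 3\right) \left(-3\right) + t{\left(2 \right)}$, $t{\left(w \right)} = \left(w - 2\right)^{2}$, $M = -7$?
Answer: $-569$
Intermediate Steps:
$t{\left(w \right)} = \left(-2 + w\right)^{2}$
$D = -9$ ($D = 1 \left(0 + 3\right) \left(-3\right) + \left(-2 + 2\right)^{2} = 1 \cdot 3 \left(-3\right) + 0^{2} = 3 \left(-3\right) + 0 = -9 + 0 = -9$)
$M 16 \left(- \frac{35}{-7}\right) + D = \left(-7\right) 16 \left(- \frac{35}{-7}\right) - 9 = - 112 \left(\left(-35\right) \left(- \frac{1}{7}\right)\right) - 9 = \left(-112\right) 5 - 9 = -560 - 9 = -569$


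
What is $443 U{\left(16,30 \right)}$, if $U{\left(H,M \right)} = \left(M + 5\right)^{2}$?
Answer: $542675$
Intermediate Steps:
$U{\left(H,M \right)} = \left(5 + M\right)^{2}$
$443 U{\left(16,30 \right)} = 443 \left(5 + 30\right)^{2} = 443 \cdot 35^{2} = 443 \cdot 1225 = 542675$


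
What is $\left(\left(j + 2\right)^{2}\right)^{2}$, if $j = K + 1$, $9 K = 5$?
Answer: $\frac{1048576}{6561} \approx 159.82$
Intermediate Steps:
$K = \frac{5}{9}$ ($K = \frac{1}{9} \cdot 5 = \frac{5}{9} \approx 0.55556$)
$j = \frac{14}{9}$ ($j = \frac{5}{9} + 1 = \frac{14}{9} \approx 1.5556$)
$\left(\left(j + 2\right)^{2}\right)^{2} = \left(\left(\frac{14}{9} + 2\right)^{2}\right)^{2} = \left(\left(\frac{32}{9}\right)^{2}\right)^{2} = \left(\frac{1024}{81}\right)^{2} = \frac{1048576}{6561}$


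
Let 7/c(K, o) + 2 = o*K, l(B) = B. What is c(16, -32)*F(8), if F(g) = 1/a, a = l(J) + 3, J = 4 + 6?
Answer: -7/6682 ≈ -0.0010476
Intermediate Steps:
J = 10
c(K, o) = 7/(-2 + K*o) (c(K, o) = 7/(-2 + o*K) = 7/(-2 + K*o))
a = 13 (a = 10 + 3 = 13)
F(g) = 1/13
c(16, -32)*F(8) = (7/(-2 + 16*(-32)))*(1/13) = (7/(-2 - 512))*(1/13) = (7/(-514))*(1/13) = (7*(-1/514))*(1/13) = -7/514*1/13 = -7/6682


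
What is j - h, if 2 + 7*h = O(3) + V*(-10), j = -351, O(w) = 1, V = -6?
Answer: -2516/7 ≈ -359.43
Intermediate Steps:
h = 59/7 (h = -2/7 + (1 - 6*(-10))/7 = -2/7 + (1 + 60)/7 = -2/7 + (1/7)*61 = -2/7 + 61/7 = 59/7 ≈ 8.4286)
j - h = -351 - 1*59/7 = -351 - 59/7 = -2516/7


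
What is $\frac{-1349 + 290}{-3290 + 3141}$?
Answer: $\frac{1059}{149} \approx 7.1074$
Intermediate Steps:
$\frac{-1349 + 290}{-3290 + 3141} = - \frac{1059}{-149} = \left(-1059\right) \left(- \frac{1}{149}\right) = \frac{1059}{149}$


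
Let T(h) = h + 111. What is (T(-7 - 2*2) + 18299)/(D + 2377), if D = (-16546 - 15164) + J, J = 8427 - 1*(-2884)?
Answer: -18399/18022 ≈ -1.0209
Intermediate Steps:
J = 11311 (J = 8427 + 2884 = 11311)
D = -20399 (D = (-16546 - 15164) + 11311 = -31710 + 11311 = -20399)
T(h) = 111 + h
(T(-7 - 2*2) + 18299)/(D + 2377) = ((111 + (-7 - 2*2)) + 18299)/(-20399 + 2377) = ((111 + (-7 - 4)) + 18299)/(-18022) = ((111 - 11) + 18299)*(-1/18022) = (100 + 18299)*(-1/18022) = 18399*(-1/18022) = -18399/18022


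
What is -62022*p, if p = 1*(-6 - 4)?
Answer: 620220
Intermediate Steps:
p = -10 (p = 1*(-10) = -10)
-62022*p = -62022*(-10) = 620220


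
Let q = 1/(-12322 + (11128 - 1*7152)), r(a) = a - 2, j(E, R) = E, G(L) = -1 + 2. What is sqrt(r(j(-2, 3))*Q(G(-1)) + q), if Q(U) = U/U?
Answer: I*sqrt(278631210)/8346 ≈ 2.0*I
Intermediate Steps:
G(L) = 1
r(a) = -2 + a
q = -1/8346 (q = 1/(-12322 + (11128 - 7152)) = 1/(-12322 + 3976) = 1/(-8346) = -1/8346 ≈ -0.00011982)
Q(U) = 1
sqrt(r(j(-2, 3))*Q(G(-1)) + q) = sqrt((-2 - 2)*1 - 1/8346) = sqrt(-4*1 - 1/8346) = sqrt(-4 - 1/8346) = sqrt(-33385/8346) = I*sqrt(278631210)/8346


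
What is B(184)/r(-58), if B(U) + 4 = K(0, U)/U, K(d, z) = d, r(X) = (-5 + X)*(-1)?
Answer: -4/63 ≈ -0.063492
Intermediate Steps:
r(X) = 5 - X
B(U) = -4 (B(U) = -4 + 0/U = -4 + 0 = -4)
B(184)/r(-58) = -4/(5 - 1*(-58)) = -4/(5 + 58) = -4/63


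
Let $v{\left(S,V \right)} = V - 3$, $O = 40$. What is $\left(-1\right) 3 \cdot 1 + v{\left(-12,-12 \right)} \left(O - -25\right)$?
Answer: $-978$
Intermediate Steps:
$v{\left(S,V \right)} = -3 + V$
$\left(-1\right) 3 \cdot 1 + v{\left(-12,-12 \right)} \left(O - -25\right) = \left(-1\right) 3 \cdot 1 + \left(-3 - 12\right) \left(40 - -25\right) = \left(-3\right) 1 - 15 \left(40 + 25\right) = -3 - 975 = -978$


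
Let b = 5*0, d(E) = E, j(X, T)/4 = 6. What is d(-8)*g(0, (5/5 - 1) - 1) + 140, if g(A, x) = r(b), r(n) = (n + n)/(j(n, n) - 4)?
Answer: 140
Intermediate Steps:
j(X, T) = 24 (j(X, T) = 4*6 = 24)
b = 0
r(n) = n/10 (r(n) = (n + n)/(24 - 4) = (2*n)/20 = (2*n)*(1/20) = n/10)
g(A, x) = 0 (g(A, x) = (⅒)*0 = 0)
d(-8)*g(0, (5/5 - 1) - 1) + 140 = -8*0 + 140 = 0 + 140 = 140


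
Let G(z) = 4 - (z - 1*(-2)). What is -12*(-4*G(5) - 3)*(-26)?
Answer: 2808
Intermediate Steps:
G(z) = 2 - z (G(z) = 4 - (z + 2) = 4 - (2 + z) = 4 + (-2 - z) = 2 - z)
-12*(-4*G(5) - 3)*(-26) = -12*(-4*(2 - 1*5) - 3)*(-26) = -12*(-4*(2 - 5) - 3)*(-26) = -12*(-4*(-3) - 3)*(-26) = -12*(12 - 3)*(-26) = -12*9*(-26) = -108*(-26) = 2808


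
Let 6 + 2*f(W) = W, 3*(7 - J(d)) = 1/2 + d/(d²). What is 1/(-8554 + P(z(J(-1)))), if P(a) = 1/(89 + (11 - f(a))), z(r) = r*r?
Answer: -5567/47620046 ≈ -0.00011690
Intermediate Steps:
J(d) = 41/6 - 1/(3*d) (J(d) = 7 - (1/2 + d/(d²))/3 = 7 - (1*(½) + d/d²)/3 = 7 - (½ + 1/d)/3 = 7 + (-⅙ - 1/(3*d)) = 41/6 - 1/(3*d))
f(W) = -3 + W/2
z(r) = r²
P(a) = 1/(103 - a/2) (P(a) = 1/(89 + (11 - (-3 + a/2))) = 1/(89 + (11 + (3 - a/2))) = 1/(89 + (14 - a/2)) = 1/(103 - a/2))
1/(-8554 + P(z(J(-1)))) = 1/(-8554 - 2/(-206 + ((⅙)*(-2 + 41*(-1))/(-1))²)) = 1/(-8554 - 2/(-206 + ((⅙)*(-1)*(-2 - 41))²)) = 1/(-8554 - 2/(-206 + ((⅙)*(-1)*(-43))²)) = 1/(-8554 - 2/(-206 + (43/6)²)) = 1/(-8554 - 2/(-206 + 1849/36)) = 1/(-8554 - 2/(-5567/36)) = 1/(-8554 - 2*(-36/5567)) = 1/(-8554 + 72/5567) = 1/(-47620046/5567) = -5567/47620046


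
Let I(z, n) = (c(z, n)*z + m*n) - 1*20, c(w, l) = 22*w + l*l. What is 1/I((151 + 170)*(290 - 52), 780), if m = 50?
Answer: 1/174886979068 ≈ 5.7180e-12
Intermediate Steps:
c(w, l) = l² + 22*w (c(w, l) = 22*w + l² = l² + 22*w)
I(z, n) = -20 + 50*n + z*(n² + 22*z) (I(z, n) = ((n² + 22*z)*z + 50*n) - 1*20 = (z*(n² + 22*z) + 50*n) - 20 = (50*n + z*(n² + 22*z)) - 20 = -20 + 50*n + z*(n² + 22*z))
1/I((151 + 170)*(290 - 52), 780) = 1/(-20 + 50*780 + ((151 + 170)*(290 - 52))*(780² + 22*((151 + 170)*(290 - 52)))) = 1/(-20 + 39000 + (321*238)*(608400 + 22*(321*238))) = 1/(-20 + 39000 + 76398*(608400 + 22*76398)) = 1/(-20 + 39000 + 76398*(608400 + 1680756)) = 1/(-20 + 39000 + 76398*2289156) = 1/(-20 + 39000 + 174886940088) = 1/174886979068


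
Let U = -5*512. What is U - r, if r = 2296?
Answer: -4856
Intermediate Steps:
U = -2560
U - r = -2560 - 1*2296 = -2560 - 2296 = -4856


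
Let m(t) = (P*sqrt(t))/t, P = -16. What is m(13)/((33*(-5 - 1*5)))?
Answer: 8*sqrt(13)/2145 ≈ 0.013447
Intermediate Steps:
m(t) = -16/sqrt(t) (m(t) = (-16*sqrt(t))/t = -16/sqrt(t))
m(13)/((33*(-5 - 1*5))) = (-16*sqrt(13)/13)/((33*(-5 - 1*5))) = (-16*sqrt(13)/13)/((33*(-5 - 5))) = (-16*sqrt(13)/13)/((33*(-10))) = -16*sqrt(13)/13/(-330) = -16*sqrt(13)/13*(-1/330) = 8*sqrt(13)/2145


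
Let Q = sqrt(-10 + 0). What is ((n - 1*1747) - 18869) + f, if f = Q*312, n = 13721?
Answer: -6895 + 312*I*sqrt(10) ≈ -6895.0 + 986.63*I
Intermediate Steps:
Q = I*sqrt(10) (Q = sqrt(-10) = I*sqrt(10) ≈ 3.1623*I)
f = 312*I*sqrt(10) (f = (I*sqrt(10))*312 = 312*I*sqrt(10) ≈ 986.63*I)
((n - 1*1747) - 18869) + f = ((13721 - 1*1747) - 18869) + 312*I*sqrt(10) = ((13721 - 1747) - 18869) + 312*I*sqrt(10) = (11974 - 18869) + 312*I*sqrt(10) = -6895 + 312*I*sqrt(10)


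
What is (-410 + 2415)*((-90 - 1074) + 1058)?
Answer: -212530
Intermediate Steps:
(-410 + 2415)*((-90 - 1074) + 1058) = 2005*(-1164 + 1058) = 2005*(-106) = -212530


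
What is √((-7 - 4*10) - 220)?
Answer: I*√267 ≈ 16.34*I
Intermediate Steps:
√((-7 - 4*10) - 220) = √((-7 - 40) - 220) = √(-47 - 220) = √(-267) = I*√267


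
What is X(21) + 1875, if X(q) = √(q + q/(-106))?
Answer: 1875 + 21*√530/106 ≈ 1879.6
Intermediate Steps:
X(q) = √11130*√q/106 (X(q) = √(q + q*(-1/106)) = √(q - q/106) = √(105*q/106) = √11130*√q/106)
X(21) + 1875 = √11130*√21/106 + 1875 = 21*√530/106 + 1875 = 1875 + 21*√530/106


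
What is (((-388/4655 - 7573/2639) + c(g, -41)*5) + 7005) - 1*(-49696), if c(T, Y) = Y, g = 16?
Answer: 99141625439/1754935 ≈ 56493.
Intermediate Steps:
(((-388/4655 - 7573/2639) + c(g, -41)*5) + 7005) - 1*(-49696) = (((-388/4655 - 7573/2639) - 41*5) + 7005) - 1*(-49696) = (((-388*1/4655 - 7573*1/2639) - 205) + 7005) + 49696 = (((-388/4655 - 7573/2639) - 205) + 7005) + 49696 = ((-5182321/1754935 - 205) + 7005) + 49696 = (-364943996/1754935 + 7005) + 49696 = 11928375679/1754935 + 49696 = 99141625439/1754935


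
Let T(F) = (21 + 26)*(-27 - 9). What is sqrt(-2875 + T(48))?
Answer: I*sqrt(4567) ≈ 67.58*I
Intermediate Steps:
T(F) = -1692 (T(F) = 47*(-36) = -1692)
sqrt(-2875 + T(48)) = sqrt(-2875 - 1692) = sqrt(-4567) = I*sqrt(4567)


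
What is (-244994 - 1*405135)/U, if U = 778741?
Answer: -650129/778741 ≈ -0.83485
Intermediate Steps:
(-244994 - 1*405135)/U = (-244994 - 1*405135)/778741 = (-244994 - 405135)*(1/778741) = -650129*1/778741 = -650129/778741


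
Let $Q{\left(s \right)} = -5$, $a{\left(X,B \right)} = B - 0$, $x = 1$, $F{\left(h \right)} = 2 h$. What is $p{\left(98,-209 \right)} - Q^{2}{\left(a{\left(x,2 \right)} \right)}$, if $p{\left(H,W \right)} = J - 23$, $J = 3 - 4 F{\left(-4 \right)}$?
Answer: $-13$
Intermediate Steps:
$a{\left(X,B \right)} = B$ ($a{\left(X,B \right)} = B + 0 = B$)
$J = 35$ ($J = 3 - 4 \cdot 2 \left(-4\right) = 3 - -32 = 3 + 32 = 35$)
$p{\left(H,W \right)} = 12$ ($p{\left(H,W \right)} = 35 - 23 = 12$)
$p{\left(98,-209 \right)} - Q^{2}{\left(a{\left(x,2 \right)} \right)} = 12 - \left(-5\right)^{2} = 12 - 25 = -13$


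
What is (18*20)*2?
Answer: 720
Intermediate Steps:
(18*20)*2 = 360*2 = 720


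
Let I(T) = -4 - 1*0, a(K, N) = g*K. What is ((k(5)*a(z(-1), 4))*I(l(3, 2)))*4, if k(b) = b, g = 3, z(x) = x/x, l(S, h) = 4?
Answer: -240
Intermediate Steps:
z(x) = 1
a(K, N) = 3*K
I(T) = -4 (I(T) = -4 + 0 = -4)
((k(5)*a(z(-1), 4))*I(l(3, 2)))*4 = ((5*(3*1))*(-4))*4 = ((5*3)*(-4))*4 = (15*(-4))*4 = -60*4 = -240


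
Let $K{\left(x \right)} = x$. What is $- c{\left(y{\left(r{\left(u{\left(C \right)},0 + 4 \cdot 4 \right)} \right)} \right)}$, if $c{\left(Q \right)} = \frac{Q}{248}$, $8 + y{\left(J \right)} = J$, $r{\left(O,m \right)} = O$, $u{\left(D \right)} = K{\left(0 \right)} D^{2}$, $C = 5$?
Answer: $\frac{1}{31} \approx 0.032258$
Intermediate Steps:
$u{\left(D \right)} = 0$ ($u{\left(D \right)} = 0 D^{2} = 0$)
$y{\left(J \right)} = -8 + J$
$c{\left(Q \right)} = \frac{Q}{248}$ ($c{\left(Q \right)} = Q \frac{1}{248} = \frac{Q}{248}$)
$- c{\left(y{\left(r{\left(u{\left(C \right)},0 + 4 \cdot 4 \right)} \right)} \right)} = - \frac{-8 + 0}{248} = - \frac{-8}{248} = \left(-1\right) \left(- \frac{1}{31}\right) = \frac{1}{31}$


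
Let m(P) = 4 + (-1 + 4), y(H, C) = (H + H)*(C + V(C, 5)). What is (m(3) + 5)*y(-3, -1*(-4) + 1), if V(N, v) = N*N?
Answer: -2160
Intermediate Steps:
V(N, v) = N²
y(H, C) = 2*H*(C + C²) (y(H, C) = (H + H)*(C + C²) = (2*H)*(C + C²) = 2*H*(C + C²))
m(P) = 7 (m(P) = 4 + 3 = 7)
(m(3) + 5)*y(-3, -1*(-4) + 1) = (7 + 5)*(2*(-1*(-4) + 1)*(-3)*(1 + (-1*(-4) + 1))) = 12*(2*(4 + 1)*(-3)*(1 + (4 + 1))) = 12*(2*5*(-3)*(1 + 5)) = 12*(2*5*(-3)*6) = 12*(-180) = -2160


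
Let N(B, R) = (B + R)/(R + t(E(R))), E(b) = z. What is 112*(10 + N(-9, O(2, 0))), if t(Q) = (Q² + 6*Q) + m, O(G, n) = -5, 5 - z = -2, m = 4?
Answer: 49616/45 ≈ 1102.6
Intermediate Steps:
z = 7 (z = 5 - 1*(-2) = 5 + 2 = 7)
E(b) = 7
t(Q) = 4 + Q² + 6*Q (t(Q) = (Q² + 6*Q) + 4 = 4 + Q² + 6*Q)
N(B, R) = (B + R)/(95 + R) (N(B, R) = (B + R)/(R + (4 + 7² + 6*7)) = (B + R)/(R + (4 + 49 + 42)) = (B + R)/(R + 95) = (B + R)/(95 + R))
112*(10 + N(-9, O(2, 0))) = 112*(10 + (-9 - 5)/(95 - 5)) = 112*(10 - 14/90) = 112*(10 + (1/90)*(-14)) = 112*(10 - 7/45) = 112*(443/45) = 49616/45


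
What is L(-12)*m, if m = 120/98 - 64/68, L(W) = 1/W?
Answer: -59/2499 ≈ -0.023609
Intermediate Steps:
m = 236/833 (m = 120*(1/98) - 64*1/68 = 60/49 - 16/17 = 236/833 ≈ 0.28331)
L(-12)*m = (236/833)/(-12) = -1/12*236/833 = -59/2499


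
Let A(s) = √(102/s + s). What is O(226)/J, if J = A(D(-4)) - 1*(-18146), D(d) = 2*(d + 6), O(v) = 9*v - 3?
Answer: 24569684/219518191 - 677*√118/219518191 ≈ 0.11189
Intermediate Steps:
O(v) = -3 + 9*v
D(d) = 12 + 2*d (D(d) = 2*(6 + d) = 12 + 2*d)
A(s) = √(s + 102/s)
J = 18146 + √118/2 (J = √((12 + 2*(-4)) + 102/(12 + 2*(-4))) - 1*(-18146) = √((12 - 8) + 102/(12 - 8)) + 18146 = √(4 + 102/4) + 18146 = √(4 + 102*(¼)) + 18146 = √(4 + 51/2) + 18146 = √(59/2) + 18146 = √118/2 + 18146 = 18146 + √118/2 ≈ 18151.)
O(226)/J = (-3 + 9*226)/(18146 + √118/2) = (-3 + 2034)/(18146 + √118/2) = 2031/(18146 + √118/2)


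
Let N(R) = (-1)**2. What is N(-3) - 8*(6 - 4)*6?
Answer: -95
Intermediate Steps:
N(R) = 1
N(-3) - 8*(6 - 4)*6 = 1 - 8*(6 - 4)*6 = 1 - 16*6 = 1 - 8*12 = 1 - 96 = -95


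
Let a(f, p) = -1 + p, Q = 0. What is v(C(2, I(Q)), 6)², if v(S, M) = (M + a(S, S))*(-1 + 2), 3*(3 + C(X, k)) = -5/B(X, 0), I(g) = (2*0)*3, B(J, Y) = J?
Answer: 49/36 ≈ 1.3611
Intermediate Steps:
I(g) = 0 (I(g) = 0*3 = 0)
C(X, k) = -3 - 5/(3*X) (C(X, k) = -3 + (-5/X)/3 = -3 - 5/(3*X))
v(S, M) = -1 + M + S (v(S, M) = (M + (-1 + S))*(-1 + 2) = (-1 + M + S)*1 = -1 + M + S)
v(C(2, I(Q)), 6)² = (-1 + 6 + (-3 - 5/3/2))² = (-1 + 6 + (-3 - 5/3*½))² = (-1 + 6 + (-3 - ⅚))² = (-1 + 6 - 23/6)² = (7/6)² = 49/36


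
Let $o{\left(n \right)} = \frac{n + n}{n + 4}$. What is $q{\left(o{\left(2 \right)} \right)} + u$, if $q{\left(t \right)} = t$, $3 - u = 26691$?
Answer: $- \frac{80062}{3} \approx -26687.0$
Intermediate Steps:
$u = -26688$ ($u = 3 - 26691 = -26688$)
$o{\left(n \right)} = \frac{2 n}{4 + n}$
$q{\left(o{\left(2 \right)} \right)} + u = 2 \cdot 2 \frac{1}{4 + 2} - 26688 = 2 \cdot 2 \cdot \frac{1}{6} - 26688 = \frac{2}{3} - 26688 = - \frac{80062}{3}$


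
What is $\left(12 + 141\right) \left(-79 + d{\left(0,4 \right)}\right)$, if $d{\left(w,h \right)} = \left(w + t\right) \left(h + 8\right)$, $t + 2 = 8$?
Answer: $-1071$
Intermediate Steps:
$t = 6$ ($t = -2 + 8 = 6$)
$d{\left(w,h \right)} = \left(6 + w\right) \left(8 + h\right)$ ($d{\left(w,h \right)} = \left(w + 6\right) \left(h + 8\right) = \left(6 + w\right) \left(8 + h\right)$)
$\left(12 + 141\right) \left(-79 + d{\left(0,4 \right)}\right) = \left(12 + 141\right) \left(-79 + \left(48 + 6 \cdot 4 + 8 \cdot 0 + 4 \cdot 0\right)\right) = 153 \left(-79 + \left(48 + 24 + 0 + 0\right)\right) = 153 \left(-79 + 72\right) = 153 \left(-7\right) = -1071$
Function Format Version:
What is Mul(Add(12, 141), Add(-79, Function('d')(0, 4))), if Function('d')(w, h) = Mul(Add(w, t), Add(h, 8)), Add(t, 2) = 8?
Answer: -1071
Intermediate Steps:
t = 6 (t = Add(-2, 8) = 6)
Function('d')(w, h) = Mul(Add(6, w), Add(8, h)) (Function('d')(w, h) = Mul(Add(w, 6), Add(h, 8)) = Mul(Add(6, w), Add(8, h)))
Mul(Add(12, 141), Add(-79, Function('d')(0, 4))) = Mul(Add(12, 141), Add(-79, Add(48, Mul(6, 4), Mul(8, 0), Mul(4, 0)))) = Mul(153, Add(-79, Add(48, 24, 0, 0))) = Mul(153, Add(-79, 72)) = Mul(153, -7) = -1071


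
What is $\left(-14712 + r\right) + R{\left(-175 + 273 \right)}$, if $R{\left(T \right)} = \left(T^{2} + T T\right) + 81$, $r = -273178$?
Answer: $-268601$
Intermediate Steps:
$R{\left(T \right)} = 81 + 2 T^{2}$ ($R{\left(T \right)} = \left(T^{2} + T^{2}\right) + 81 = 2 T^{2} + 81 = 81 + 2 T^{2}$)
$\left(-14712 + r\right) + R{\left(-175 + 273 \right)} = \left(-14712 - 273178\right) + \left(81 + 2 \left(-175 + 273\right)^{2}\right) = -287890 + \left(81 + 2 \cdot 98^{2}\right) = -287890 + \left(81 + 2 \cdot 9604\right) = -287890 + \left(81 + 19208\right) = -287890 + 19289 = -268601$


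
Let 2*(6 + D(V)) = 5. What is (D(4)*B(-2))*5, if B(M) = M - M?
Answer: 0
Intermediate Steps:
D(V) = -7/2 (D(V) = -6 + (1/2)*5 = -6 + 5/2 = -7/2)
B(M) = 0
(D(4)*B(-2))*5 = -7/2*0*5 = 0*5 = 0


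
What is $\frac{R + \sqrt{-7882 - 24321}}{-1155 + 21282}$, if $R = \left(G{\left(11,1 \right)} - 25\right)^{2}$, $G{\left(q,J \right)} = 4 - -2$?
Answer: $\frac{361}{20127} + \frac{i \sqrt{32203}}{20127} \approx 0.017936 + 0.008916 i$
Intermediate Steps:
$G{\left(q,J \right)} = 6$ ($G{\left(q,J \right)} = 4 + 2 = 6$)
$R = 361$ ($R = \left(6 - 25\right)^{2} = \left(-19\right)^{2} = 361$)
$\frac{R + \sqrt{-7882 - 24321}}{-1155 + 21282} = \frac{361 + \sqrt{-7882 - 24321}}{-1155 + 21282} = \frac{361 + \sqrt{-32203}}{20127} = \left(361 + i \sqrt{32203}\right) \frac{1}{20127} = \frac{361}{20127} + \frac{i \sqrt{32203}}{20127}$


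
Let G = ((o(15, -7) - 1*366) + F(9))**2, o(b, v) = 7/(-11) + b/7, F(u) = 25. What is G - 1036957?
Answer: -5464766172/5929 ≈ -9.2170e+5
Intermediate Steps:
o(b, v) = -7/11 + b/7 (o(b, v) = 7*(-1/11) + b*(1/7) = -7/11 + b/7)
G = 683351881/5929 (G = (((-7/11 + (1/7)*15) - 1*366) + 25)**2 = (((-7/11 + 15/7) - 366) + 25)**2 = ((116/77 - 366) + 25)**2 = (-28066/77 + 25)**2 = (-26141/77)**2 = 683351881/5929 ≈ 1.1526e+5)
G - 1036957 = 683351881/5929 - 1036957 = -5464766172/5929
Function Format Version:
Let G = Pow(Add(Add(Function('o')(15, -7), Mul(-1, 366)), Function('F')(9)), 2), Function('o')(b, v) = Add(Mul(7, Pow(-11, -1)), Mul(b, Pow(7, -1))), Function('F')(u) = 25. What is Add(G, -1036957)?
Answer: Rational(-5464766172, 5929) ≈ -9.2170e+5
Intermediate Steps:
Function('o')(b, v) = Add(Rational(-7, 11), Mul(Rational(1, 7), b)) (Function('o')(b, v) = Add(Mul(7, Rational(-1, 11)), Mul(b, Rational(1, 7))) = Add(Rational(-7, 11), Mul(Rational(1, 7), b)))
G = Rational(683351881, 5929) (G = Pow(Add(Add(Add(Rational(-7, 11), Mul(Rational(1, 7), 15)), Mul(-1, 366)), 25), 2) = Pow(Add(Add(Add(Rational(-7, 11), Rational(15, 7)), -366), 25), 2) = Pow(Add(Add(Rational(116, 77), -366), 25), 2) = Pow(Add(Rational(-28066, 77), 25), 2) = Pow(Rational(-26141, 77), 2) = Rational(683351881, 5929) ≈ 1.1526e+5)
Add(G, -1036957) = Add(Rational(683351881, 5929), -1036957) = Rational(-5464766172, 5929)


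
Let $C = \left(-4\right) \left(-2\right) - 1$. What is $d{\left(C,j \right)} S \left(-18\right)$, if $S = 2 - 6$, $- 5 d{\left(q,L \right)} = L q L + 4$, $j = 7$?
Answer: $- \frac{24984}{5} \approx -4996.8$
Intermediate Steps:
$C = 7$ ($C = 8 - 1 = 7$)
$d{\left(q,L \right)} = - \frac{4}{5} - \frac{q L^{2}}{5}$ ($d{\left(q,L \right)} = - \frac{L q L + 4}{5} = - \frac{q L^{2} + 4}{5} = - \frac{4 + q L^{2}}{5} = - \frac{4}{5} - \frac{q L^{2}}{5}$)
$S = -4$ ($S = 2 - 6 = -4$)
$d{\left(C,j \right)} S \left(-18\right) = \left(- \frac{4}{5} - \frac{7 \cdot 7^{2}}{5}\right) \left(-4\right) \left(-18\right) = \left(- \frac{4}{5} - \frac{7}{5} \cdot 49\right) \left(-4\right) \left(-18\right) = \left(- \frac{4}{5} - \frac{343}{5}\right) \left(-4\right) \left(-18\right) = \left(- \frac{347}{5}\right) \left(-4\right) \left(-18\right) = \frac{1388}{5} \left(-18\right) = - \frac{24984}{5}$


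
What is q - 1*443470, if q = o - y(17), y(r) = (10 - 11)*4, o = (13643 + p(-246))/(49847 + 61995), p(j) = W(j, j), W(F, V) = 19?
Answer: -24799055355/55921 ≈ -4.4347e+5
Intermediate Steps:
p(j) = 19
o = 6831/55921 (o = (13643 + 19)/(49847 + 61995) = 13662/111842 = 13662*(1/111842) = 6831/55921 ≈ 0.12215)
y(r) = -4 (y(r) = -1*4 = -4)
q = 230515/55921 (q = 6831/55921 - 1*(-4) = 6831/55921 + 4 = 230515/55921 ≈ 4.1222)
q - 1*443470 = 230515/55921 - 1*443470 = 230515/55921 - 443470 = -24799055355/55921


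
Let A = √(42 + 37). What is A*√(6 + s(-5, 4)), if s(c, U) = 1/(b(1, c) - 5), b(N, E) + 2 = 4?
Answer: √4029/3 ≈ 21.158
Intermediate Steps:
b(N, E) = 2 (b(N, E) = -2 + 4 = 2)
A = √79 ≈ 8.8882
s(c, U) = -⅓ (s(c, U) = 1/(2 - 5) = 1/(-3) = -⅓)
A*√(6 + s(-5, 4)) = √79*√(6 - ⅓) = √79*√(17/3) = √79*(√51/3) = √4029/3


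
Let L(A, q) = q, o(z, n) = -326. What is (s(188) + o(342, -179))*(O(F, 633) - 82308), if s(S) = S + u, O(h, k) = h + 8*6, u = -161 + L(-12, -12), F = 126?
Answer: 25543674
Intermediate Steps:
u = -173 (u = -161 - 12 = -173)
O(h, k) = 48 + h (O(h, k) = h + 48 = 48 + h)
s(S) = -173 + S (s(S) = S - 173 = -173 + S)
(s(188) + o(342, -179))*(O(F, 633) - 82308) = ((-173 + 188) - 326)*((48 + 126) - 82308) = (15 - 326)*(174 - 82308) = -311*(-82134) = 25543674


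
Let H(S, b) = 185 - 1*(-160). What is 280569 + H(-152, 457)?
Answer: 280914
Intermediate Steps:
H(S, b) = 345 (H(S, b) = 185 + 160 = 345)
280569 + H(-152, 457) = 280569 + 345 = 280914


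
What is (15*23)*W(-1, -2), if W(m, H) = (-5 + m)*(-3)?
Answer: 6210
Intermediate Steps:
W(m, H) = 15 - 3*m
(15*23)*W(-1, -2) = (15*23)*(15 - 3*(-1)) = 345*(15 + 3) = 345*18 = 6210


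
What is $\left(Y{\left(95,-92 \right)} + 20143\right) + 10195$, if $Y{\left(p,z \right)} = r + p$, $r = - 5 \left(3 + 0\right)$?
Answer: $30418$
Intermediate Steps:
$r = -15$ ($r = \left(-5\right) 3 = -15$)
$Y{\left(p,z \right)} = -15 + p$
$\left(Y{\left(95,-92 \right)} + 20143\right) + 10195 = \left(\left(-15 + 95\right) + 20143\right) + 10195 = \left(80 + 20143\right) + 10195 = 20223 + 10195 = 30418$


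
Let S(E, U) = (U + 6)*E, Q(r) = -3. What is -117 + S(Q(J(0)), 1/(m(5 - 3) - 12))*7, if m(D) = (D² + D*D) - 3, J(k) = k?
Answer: -240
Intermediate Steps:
m(D) = -3 + 2*D² (m(D) = (D² + D²) - 3 = 2*D² - 3 = -3 + 2*D²)
S(E, U) = E*(6 + U) (S(E, U) = (6 + U)*E = E*(6 + U))
-117 + S(Q(J(0)), 1/(m(5 - 3) - 12))*7 = -117 - 3*(6 + 1/((-3 + 2*(5 - 3)²) - 12))*7 = -117 - 3*(6 + 1/((-3 + 2*2²) - 12))*7 = -117 - 3*(6 + 1/((-3 + 2*4) - 12))*7 = -117 - 3*(6 + 1/((-3 + 8) - 12))*7 = -117 - 3*(6 + 1/(5 - 12))*7 = -117 - 3*(6 + 1/(-7))*7 = -117 - 3*(6 - ⅐)*7 = -117 - 3*41/7*7 = -117 - 123/7*7 = -117 - 123 = -240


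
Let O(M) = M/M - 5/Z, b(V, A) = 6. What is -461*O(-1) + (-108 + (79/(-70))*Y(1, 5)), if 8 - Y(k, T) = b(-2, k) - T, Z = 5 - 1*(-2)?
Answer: -17333/70 ≈ -247.61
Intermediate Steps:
Z = 7 (Z = 5 + 2 = 7)
O(M) = 2/7 (O(M) = M/M - 5/7 = 1 - 5*⅐ = 1 - 5/7 = 2/7)
Y(k, T) = 2 + T (Y(k, T) = 8 - (6 - T) = 8 + (-6 + T) = 2 + T)
-461*O(-1) + (-108 + (79/(-70))*Y(1, 5)) = -461*2/7 + (-108 + (79/(-70))*(2 + 5)) = -922/7 + (-108 + (79*(-1/70))*7) = -922/7 + (-108 - 79/70*7) = -922/7 + (-108 - 79/10) = -922/7 - 1159/10 = -17333/70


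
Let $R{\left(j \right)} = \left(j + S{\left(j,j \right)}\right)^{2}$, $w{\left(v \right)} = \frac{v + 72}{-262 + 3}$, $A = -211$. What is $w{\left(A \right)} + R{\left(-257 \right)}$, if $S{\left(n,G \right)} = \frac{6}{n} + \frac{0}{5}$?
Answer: $\frac{1130094304286}{17106691} \approx 66062.0$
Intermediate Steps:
$S{\left(n,G \right)} = \frac{6}{n}$ ($S{\left(n,G \right)} = \frac{6}{n} + 0 \cdot \frac{1}{5} = \frac{6}{n} + 0 = \frac{6}{n}$)
$w{\left(v \right)} = - \frac{72}{259} - \frac{v}{259}$ ($w{\left(v \right)} = \frac{72 + v}{-259} = \left(72 + v\right) \left(- \frac{1}{259}\right) = - \frac{72}{259} - \frac{v}{259}$)
$R{\left(j \right)} = \left(j + \frac{6}{j}\right)^{2}$
$w{\left(A \right)} + R{\left(-257 \right)} = \left(- \frac{72}{259} - - \frac{211}{259}\right) + \frac{\left(6 + \left(-257\right)^{2}\right)^{2}}{66049} = \left(- \frac{72}{259} + \frac{211}{259}\right) + \frac{\left(6 + 66049\right)^{2}}{66049} = \frac{139}{259} + \frac{66055^{2}}{66049} = \frac{139}{259} + \frac{1}{66049} \cdot 4363263025 = \frac{139}{259} + \frac{4363263025}{66049} = \frac{1130094304286}{17106691}$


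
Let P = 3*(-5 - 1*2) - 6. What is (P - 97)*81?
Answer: -10044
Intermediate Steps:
P = -27 (P = 3*(-5 - 2) - 6 = 3*(-7) - 6 = -21 - 6 = -27)
(P - 97)*81 = (-27 - 97)*81 = -124*81 = -10044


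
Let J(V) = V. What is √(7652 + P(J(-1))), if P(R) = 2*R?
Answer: 15*√34 ≈ 87.464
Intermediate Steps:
√(7652 + P(J(-1))) = √(7652 + 2*(-1)) = √(7652 - 2) = √7650 = 15*√34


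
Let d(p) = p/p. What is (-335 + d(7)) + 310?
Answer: -24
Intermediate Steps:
d(p) = 1
(-335 + d(7)) + 310 = (-335 + 1) + 310 = -334 + 310 = -24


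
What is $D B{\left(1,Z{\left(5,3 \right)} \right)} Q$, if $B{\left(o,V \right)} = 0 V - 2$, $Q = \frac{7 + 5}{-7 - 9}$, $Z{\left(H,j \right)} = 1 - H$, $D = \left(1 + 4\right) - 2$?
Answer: $\frac{9}{2} \approx 4.5$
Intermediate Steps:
$D = 3$ ($D = 5 - 2 = 3$)
$Q = - \frac{3}{4}$ ($Q = \frac{12}{-16} = 12 \left(- \frac{1}{16}\right) = - \frac{3}{4} \approx -0.75$)
$B{\left(o,V \right)} = -2$ ($B{\left(o,V \right)} = 0 - 2 = -2$)
$D B{\left(1,Z{\left(5,3 \right)} \right)} Q = 3 \left(-2\right) \left(- \frac{3}{4}\right) = \left(-6\right) \left(- \frac{3}{4}\right) = \frac{9}{2}$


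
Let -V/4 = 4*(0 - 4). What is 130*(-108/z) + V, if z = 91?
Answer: -632/7 ≈ -90.286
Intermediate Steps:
V = 64 (V = -16*(0 - 4) = -16*(-4) = -4*(-16) = 64)
130*(-108/z) + V = 130*(-108/91) + 64 = -1080/7 + 64 = -632/7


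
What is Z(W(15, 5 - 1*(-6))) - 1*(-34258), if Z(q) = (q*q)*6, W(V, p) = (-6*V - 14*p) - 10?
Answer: 421354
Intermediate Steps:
W(V, p) = -10 - 14*p - 6*V (W(V, p) = (-14*p - 6*V) - 10 = -10 - 14*p - 6*V)
Z(q) = 6*q**2 (Z(q) = q**2*6 = 6*q**2)
Z(W(15, 5 - 1*(-6))) - 1*(-34258) = 6*(-10 - 14*(5 - 1*(-6)) - 6*15)**2 - 1*(-34258) = 6*(-10 - 14*(5 + 6) - 90)**2 + 34258 = 6*(-10 - 14*11 - 90)**2 + 34258 = 6*(-10 - 154 - 90)**2 + 34258 = 6*(-254)**2 + 34258 = 6*64516 + 34258 = 387096 + 34258 = 421354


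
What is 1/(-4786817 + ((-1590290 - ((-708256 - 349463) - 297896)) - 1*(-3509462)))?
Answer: -1/1512030 ≈ -6.6136e-7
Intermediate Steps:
1/(-4786817 + ((-1590290 - ((-708256 - 349463) - 297896)) - 1*(-3509462))) = 1/(-4786817 + ((-1590290 - (-1057719 - 297896)) + 3509462)) = 1/(-4786817 + ((-1590290 - 1*(-1355615)) + 3509462)) = 1/(-4786817 + ((-1590290 + 1355615) + 3509462)) = 1/(-4786817 + (-234675 + 3509462)) = 1/(-4786817 + 3274787) = 1/(-1512030) = -1/1512030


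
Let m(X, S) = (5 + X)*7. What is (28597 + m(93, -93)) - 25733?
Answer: 3550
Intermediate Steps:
m(X, S) = 35 + 7*X
(28597 + m(93, -93)) - 25733 = (28597 + (35 + 7*93)) - 25733 = (28597 + (35 + 651)) - 25733 = (28597 + 686) - 25733 = 29283 - 25733 = 3550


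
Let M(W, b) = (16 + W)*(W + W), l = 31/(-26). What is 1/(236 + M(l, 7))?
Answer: 338/67833 ≈ 0.0049828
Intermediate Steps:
l = -31/26 (l = 31*(-1/26) = -31/26 ≈ -1.1923)
M(W, b) = 2*W*(16 + W) (M(W, b) = (16 + W)*(2*W) = 2*W*(16 + W))
1/(236 + M(l, 7)) = 1/(236 + 2*(-31/26)*(16 - 31/26)) = 1/(236 + 2*(-31/26)*(385/26)) = 1/(236 - 11935/338) = 1/(67833/338) = 338/67833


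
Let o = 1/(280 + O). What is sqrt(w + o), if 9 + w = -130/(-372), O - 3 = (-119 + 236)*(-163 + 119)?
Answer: I*sqrt(7083452678190)/904890 ≈ 2.9412*I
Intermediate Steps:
O = -5145 (O = 3 + (-119 + 236)*(-163 + 119) = 3 + 117*(-44) = 3 - 5148 = -5145)
w = -1609/186 (w = -9 - 130/(-372) = -9 - 130*(-1/372) = -9 + 65/186 = -1609/186 ≈ -8.6505)
o = -1/4865 (o = 1/(280 - 5145) = 1/(-4865) = -1/4865 ≈ -0.00020555)
sqrt(w + o) = sqrt(-1609/186 - 1/4865) = sqrt(-7827971/904890) = I*sqrt(7083452678190)/904890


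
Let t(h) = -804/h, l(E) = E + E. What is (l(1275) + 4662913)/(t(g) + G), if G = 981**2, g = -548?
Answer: 639168431/131843658 ≈ 4.8479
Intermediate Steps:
l(E) = 2*E
G = 962361
(l(1275) + 4662913)/(t(g) + G) = (2*1275 + 4662913)/(-804/(-548) + 962361) = (2550 + 4662913)/(-804*(-1/548) + 962361) = 4665463/(201/137 + 962361) = 4665463/(131843658/137) = 4665463*(137/131843658) = 639168431/131843658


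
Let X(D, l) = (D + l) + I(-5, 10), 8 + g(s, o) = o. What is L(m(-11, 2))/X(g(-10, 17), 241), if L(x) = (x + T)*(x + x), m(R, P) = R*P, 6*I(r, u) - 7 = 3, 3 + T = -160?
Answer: 4884/151 ≈ 32.344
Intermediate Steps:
g(s, o) = -8 + o
T = -163 (T = -3 - 160 = -163)
I(r, u) = 5/3 (I(r, u) = 7/6 + (⅙)*3 = 7/6 + ½ = 5/3)
m(R, P) = P*R
L(x) = 2*x*(-163 + x) (L(x) = (x - 163)*(x + x) = (-163 + x)*(2*x) = 2*x*(-163 + x))
X(D, l) = 5/3 + D + l (X(D, l) = (D + l) + 5/3 = 5/3 + D + l)
L(m(-11, 2))/X(g(-10, 17), 241) = (2*(2*(-11))*(-163 + 2*(-11)))/(5/3 + (-8 + 17) + 241) = (2*(-22)*(-163 - 22))/(5/3 + 9 + 241) = (2*(-22)*(-185))/(755/3) = 8140*(3/755) = 4884/151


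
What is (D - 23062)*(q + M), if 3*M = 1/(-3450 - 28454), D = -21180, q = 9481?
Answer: -20073601263991/47856 ≈ -4.1946e+8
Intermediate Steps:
M = -1/95712 (M = 1/(3*(-3450 - 28454)) = (⅓)/(-31904) = (⅓)*(-1/31904) = -1/95712 ≈ -1.0448e-5)
(D - 23062)*(q + M) = (-21180 - 23062)*(9481 - 1/95712) = -44242*907445471/95712 = -20073601263991/47856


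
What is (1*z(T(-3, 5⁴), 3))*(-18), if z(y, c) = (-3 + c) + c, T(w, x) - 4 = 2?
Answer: -54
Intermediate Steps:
T(w, x) = 6 (T(w, x) = 4 + 2 = 6)
z(y, c) = -3 + 2*c
(1*z(T(-3, 5⁴), 3))*(-18) = (1*(-3 + 2*3))*(-18) = (1*(-3 + 6))*(-18) = (1*3)*(-18) = 3*(-18) = -54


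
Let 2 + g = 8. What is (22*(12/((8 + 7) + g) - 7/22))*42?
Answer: 234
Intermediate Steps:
g = 6 (g = -2 + 8 = 6)
(22*(12/((8 + 7) + g) - 7/22))*42 = (22*(12/((8 + 7) + 6) - 7/22))*42 = (22*(12/(15 + 6) - 7*1/22))*42 = (22*(12/21 - 7/22))*42 = (22*(12*(1/21) - 7/22))*42 = (22*(4/7 - 7/22))*42 = (22*(39/154))*42 = (39/7)*42 = 234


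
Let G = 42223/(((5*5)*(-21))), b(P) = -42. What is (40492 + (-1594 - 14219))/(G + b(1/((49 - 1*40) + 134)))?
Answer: -12956475/64273 ≈ -201.58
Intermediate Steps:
G = -42223/525 (G = 42223/((25*(-21))) = 42223/(-525) = 42223*(-1/525) = -42223/525 ≈ -80.425)
(40492 + (-1594 - 14219))/(G + b(1/((49 - 1*40) + 134))) = (40492 + (-1594 - 14219))/(-42223/525 - 42) = (40492 - 15813)/(-64273/525) = 24679*(-525/64273) = -12956475/64273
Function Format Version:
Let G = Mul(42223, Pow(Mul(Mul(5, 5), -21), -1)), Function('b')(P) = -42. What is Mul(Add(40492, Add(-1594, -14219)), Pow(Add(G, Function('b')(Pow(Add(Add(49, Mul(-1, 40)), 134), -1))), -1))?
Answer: Rational(-12956475, 64273) ≈ -201.58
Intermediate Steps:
G = Rational(-42223, 525) (G = Mul(42223, Pow(Mul(25, -21), -1)) = Mul(42223, Pow(-525, -1)) = Mul(42223, Rational(-1, 525)) = Rational(-42223, 525) ≈ -80.425)
Mul(Add(40492, Add(-1594, -14219)), Pow(Add(G, Function('b')(Pow(Add(Add(49, Mul(-1, 40)), 134), -1))), -1)) = Mul(Add(40492, Add(-1594, -14219)), Pow(Add(Rational(-42223, 525), -42), -1)) = Mul(Add(40492, -15813), Pow(Rational(-64273, 525), -1)) = Mul(24679, Rational(-525, 64273)) = Rational(-12956475, 64273)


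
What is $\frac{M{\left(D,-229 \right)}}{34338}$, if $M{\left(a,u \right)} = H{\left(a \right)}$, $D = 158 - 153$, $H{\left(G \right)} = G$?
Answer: $\frac{5}{34338} \approx 0.00014561$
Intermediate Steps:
$D = 5$ ($D = 158 - 153 = 5$)
$M{\left(a,u \right)} = a$
$\frac{M{\left(D,-229 \right)}}{34338} = \frac{5}{34338}$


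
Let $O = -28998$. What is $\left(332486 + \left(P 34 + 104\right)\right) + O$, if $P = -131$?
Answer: $299138$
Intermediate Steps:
$\left(332486 + \left(P 34 + 104\right)\right) + O = \left(332486 + \left(\left(-131\right) 34 + 104\right)\right) - 28998 = \left(332486 + \left(-4454 + 104\right)\right) - 28998 = \left(332486 - 4350\right) - 28998 = 328136 - 28998 = 299138$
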